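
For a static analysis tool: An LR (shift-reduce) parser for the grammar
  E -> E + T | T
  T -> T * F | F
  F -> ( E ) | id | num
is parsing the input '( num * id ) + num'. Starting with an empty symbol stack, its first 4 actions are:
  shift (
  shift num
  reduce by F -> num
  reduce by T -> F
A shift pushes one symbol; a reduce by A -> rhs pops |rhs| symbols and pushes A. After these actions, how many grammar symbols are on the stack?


Tracking the symbol stack through each action:
  Action 1: shift '(' : push -> stack = [(] (size 1)
  Action 2: shift 'num' : push -> stack = [(, num] (size 2)
  Action 3: reduce by F -> num : pop 1, push F -> stack = [(, F] (size 2)
  Action 4: reduce by T -> F : pop 1, push T -> stack = [(, T] (size 2)
Final stack size: 2

2


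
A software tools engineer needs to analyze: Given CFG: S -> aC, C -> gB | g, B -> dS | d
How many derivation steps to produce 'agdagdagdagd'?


Grammar: S -> aC, C -> gB | g, B -> dS | d
Deriving 'agdagdagdagd':
Step 1: S -> aC => aC
Step 2: C -> gB => agB
Step 3: B -> dS => agdS
Step 4: S -> aC => agdaC
Step 5: C -> gB => agdagB
Step 6: B -> dS => agdagdS
Step 7: S -> aC => agdagdaC
Step 8: C -> gB => agdagdagB
Step 9: B -> dS => agdagdagdS
Step 10: S -> aC => agdagdagdaC
Step 11: C -> gB => agdagdagdagB
Step 12: B -> d => agdagdagdagd
Total derivation steps: 12

12


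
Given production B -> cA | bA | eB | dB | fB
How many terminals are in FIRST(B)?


Production: B -> cA | bA | eB | dB | fB
Examining each alternative for leading terminals:
  B -> cA : first terminal = 'c'
  B -> bA : first terminal = 'b'
  B -> eB : first terminal = 'e'
  B -> dB : first terminal = 'd'
  B -> fB : first terminal = 'f'
FIRST(B) = {b, c, d, e, f}
Count: 5

5


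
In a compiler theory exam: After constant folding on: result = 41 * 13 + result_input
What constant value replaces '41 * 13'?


Identifying constant sub-expression:
  Original: result = 41 * 13 + result_input
  41 and 13 are both compile-time constants
  Evaluating: 41 * 13 = 533
  After folding: result = 533 + result_input

533


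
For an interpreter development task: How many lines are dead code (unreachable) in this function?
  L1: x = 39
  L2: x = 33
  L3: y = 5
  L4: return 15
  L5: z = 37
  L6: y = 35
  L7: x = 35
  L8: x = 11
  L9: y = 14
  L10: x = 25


Analyzing control flow:
  L1: reachable (before return)
  L2: reachable (before return)
  L3: reachable (before return)
  L4: reachable (return statement)
  L5: DEAD (after return at L4)
  L6: DEAD (after return at L4)
  L7: DEAD (after return at L4)
  L8: DEAD (after return at L4)
  L9: DEAD (after return at L4)
  L10: DEAD (after return at L4)
Return at L4, total lines = 10
Dead lines: L5 through L10
Count: 6

6


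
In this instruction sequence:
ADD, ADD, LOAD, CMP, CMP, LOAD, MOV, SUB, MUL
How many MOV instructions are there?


Scanning instruction sequence for MOV:
  Position 1: ADD
  Position 2: ADD
  Position 3: LOAD
  Position 4: CMP
  Position 5: CMP
  Position 6: LOAD
  Position 7: MOV <- MATCH
  Position 8: SUB
  Position 9: MUL
Matches at positions: [7]
Total MOV count: 1

1


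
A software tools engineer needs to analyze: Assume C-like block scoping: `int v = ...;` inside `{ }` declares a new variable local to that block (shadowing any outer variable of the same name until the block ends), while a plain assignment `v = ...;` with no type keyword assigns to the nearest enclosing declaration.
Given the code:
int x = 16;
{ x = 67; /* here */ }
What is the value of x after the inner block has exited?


Analyzing scoping rules:
Outer scope: declares x = 16
Inner block: 'x = 67;' has no type keyword, so it is an assignment to the outer x (no shadowing)
The assignment changed the outer variable itself, so the new value persists after the block -> 67
Result: 67

67


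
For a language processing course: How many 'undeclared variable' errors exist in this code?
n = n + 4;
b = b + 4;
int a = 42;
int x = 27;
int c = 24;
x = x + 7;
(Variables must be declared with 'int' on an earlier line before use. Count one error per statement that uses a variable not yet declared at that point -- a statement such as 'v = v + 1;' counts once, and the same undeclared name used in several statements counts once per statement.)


Scanning code line by line:
  Line 1: use 'n' -> ERROR (undeclared)
  Line 2: use 'b' -> ERROR (undeclared)
  Line 3: declare 'a' -> declared = ['a']
  Line 4: declare 'x' -> declared = ['a', 'x']
  Line 5: declare 'c' -> declared = ['a', 'c', 'x']
  Line 6: use 'x' -> OK (declared)
Total undeclared variable errors: 2

2


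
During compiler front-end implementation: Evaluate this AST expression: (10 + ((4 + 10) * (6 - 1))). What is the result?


Expression: (10 + ((4 + 10) * (6 - 1)))
Evaluating step by step:
  4 + 10 = 14
  6 - 1 = 5
  14 * 5 = 70
  10 + 70 = 80
Result: 80

80


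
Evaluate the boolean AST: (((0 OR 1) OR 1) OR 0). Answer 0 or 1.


Step 1: Evaluate inner node
  0 OR 1 = 1
Step 2: Evaluate next node
  1 OR 1 = 1
Step 3: Evaluate root node
  1 OR 0 = 1

1


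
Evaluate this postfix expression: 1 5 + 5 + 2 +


Processing tokens left to right:
Push 1, Push 5
Pop 1 and 5, compute 1 + 5 = 6, push 6
Push 5
Pop 6 and 5, compute 6 + 5 = 11, push 11
Push 2
Pop 11 and 2, compute 11 + 2 = 13, push 13
Stack result: 13

13


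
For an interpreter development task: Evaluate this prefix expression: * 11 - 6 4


Parsing prefix expression: * 11 - 6 4
Step 1: Innermost operation '- 6 4'
  6 - 4 = 2
Step 2: Outer operation '* 11 [2]'
  11 * 2 = 22

22


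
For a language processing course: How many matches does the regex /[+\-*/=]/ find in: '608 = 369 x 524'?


Pattern: /[+\-*/=]/ (operators)
Input: '608 = 369 x 524'
Scanning for matches:
  Match 1: '='
Total matches: 1

1


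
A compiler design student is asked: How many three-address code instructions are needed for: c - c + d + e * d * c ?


Expression: c - c + d + e * d * c
Generating three-address code (respecting * over +/- precedence):
  Instruction 1: t1 = e * d
  Instruction 2: t2 = t1 * c
  Instruction 3: t3 = c - c
  Instruction 4: t4 = t3 + d
  Instruction 5: t5 = t4 + t2
Total instructions: 5

5


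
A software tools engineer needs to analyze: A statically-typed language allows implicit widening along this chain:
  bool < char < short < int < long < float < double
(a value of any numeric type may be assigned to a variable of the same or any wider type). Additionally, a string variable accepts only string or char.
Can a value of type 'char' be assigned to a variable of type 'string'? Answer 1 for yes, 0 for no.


Target variable type: string
Source value type: char
Rule: string accepts only {string, char}
  source 'char' in {string, char}? Yes
Result: 1

1


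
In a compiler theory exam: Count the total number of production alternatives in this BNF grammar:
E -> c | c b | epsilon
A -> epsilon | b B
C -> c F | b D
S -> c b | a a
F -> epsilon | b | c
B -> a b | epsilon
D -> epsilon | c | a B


Counting alternatives per rule:
  E: 3 alternative(s)
  A: 2 alternative(s)
  C: 2 alternative(s)
  S: 2 alternative(s)
  F: 3 alternative(s)
  B: 2 alternative(s)
  D: 3 alternative(s)
Sum: 3 + 2 + 2 + 2 + 3 + 2 + 3 = 17

17


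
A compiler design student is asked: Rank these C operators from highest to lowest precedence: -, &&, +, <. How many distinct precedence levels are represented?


Looking up precedence for each operator:
  - -> precedence 5
  && -> precedence 2
  + -> precedence 5
  < -> precedence 4
Sorted highest to lowest: -, +, <, &&
Distinct precedence values: [5, 4, 2]
Number of distinct levels: 3

3


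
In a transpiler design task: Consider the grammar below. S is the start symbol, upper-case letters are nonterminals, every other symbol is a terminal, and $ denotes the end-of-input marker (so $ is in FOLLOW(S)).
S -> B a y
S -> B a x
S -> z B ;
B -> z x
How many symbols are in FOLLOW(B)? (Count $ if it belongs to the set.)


S is the start symbol and does not occur in any rule body, so FOLLOW(S) = {$}.
Examining every occurrence of B in a rule body:
  S -> B a y : B is followed by terminal 'a' -> add 'a'
  S -> B a x : B is followed by terminal 'a' -> add 'a' (already in the set)
  S -> z B ; : B is followed by terminal ';' -> add ';'
  B -> z x : B does not occur in the body -> contributes nothing
FOLLOW(B) = {;, a}
Count: 2

2


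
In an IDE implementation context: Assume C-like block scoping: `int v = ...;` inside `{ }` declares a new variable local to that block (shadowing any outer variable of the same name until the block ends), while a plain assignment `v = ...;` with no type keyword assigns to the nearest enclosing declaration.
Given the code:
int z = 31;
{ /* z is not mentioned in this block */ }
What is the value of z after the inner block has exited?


Analyzing scoping rules:
Outer scope: declares z = 31
Inner block: z is neither redeclared nor assigned -> unchanged
After the block -> 31
Result: 31

31


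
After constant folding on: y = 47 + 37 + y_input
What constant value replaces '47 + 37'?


Identifying constant sub-expression:
  Original: y = 47 + 37 + y_input
  47 and 37 are both compile-time constants
  Evaluating: 47 + 37 = 84
  After folding: y = 84 + y_input

84


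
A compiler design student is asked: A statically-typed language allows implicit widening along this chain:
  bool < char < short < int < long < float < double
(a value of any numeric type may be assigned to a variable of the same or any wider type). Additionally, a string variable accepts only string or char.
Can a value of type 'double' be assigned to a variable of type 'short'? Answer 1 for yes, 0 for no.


Target variable type: short
Source value type: double
Numeric ranks: double=6, short=2
Widening allowed iff rank(source) <= rank(target): 6 <= 2? No
Result: 0

0


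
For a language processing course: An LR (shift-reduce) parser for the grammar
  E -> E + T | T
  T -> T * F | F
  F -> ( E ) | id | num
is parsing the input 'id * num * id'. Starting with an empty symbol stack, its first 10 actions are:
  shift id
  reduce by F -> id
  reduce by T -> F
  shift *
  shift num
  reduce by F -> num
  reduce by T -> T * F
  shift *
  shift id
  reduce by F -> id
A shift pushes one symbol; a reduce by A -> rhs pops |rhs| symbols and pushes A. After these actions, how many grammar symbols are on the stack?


Tracking the symbol stack through each action:
  Action 1: shift 'id' : push -> stack = [id] (size 1)
  Action 2: reduce by F -> id : pop 1, push F -> stack = [F] (size 1)
  Action 3: reduce by T -> F : pop 1, push T -> stack = [T] (size 1)
  Action 4: shift '*' : push -> stack = [T, *] (size 2)
  Action 5: shift 'num' : push -> stack = [T, *, num] (size 3)
  Action 6: reduce by F -> num : pop 1, push F -> stack = [T, *, F] (size 3)
  Action 7: reduce by T -> T * F : pop 3, push T -> stack = [T] (size 1)
  Action 8: shift '*' : push -> stack = [T, *] (size 2)
  Action 9: shift 'id' : push -> stack = [T, *, id] (size 3)
  Action 10: reduce by F -> id : pop 1, push F -> stack = [T, *, F] (size 3)
Final stack size: 3

3


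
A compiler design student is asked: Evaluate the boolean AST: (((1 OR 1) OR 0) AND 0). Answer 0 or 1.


Step 1: Evaluate inner node
  1 OR 1 = 1
Step 2: Evaluate next node
  1 OR 0 = 1
Step 3: Evaluate root node
  1 AND 0 = 0

0


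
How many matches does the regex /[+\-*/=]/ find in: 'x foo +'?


Pattern: /[+\-*/=]/ (operators)
Input: 'x foo +'
Scanning for matches:
  Match 1: '+'
Total matches: 1

1


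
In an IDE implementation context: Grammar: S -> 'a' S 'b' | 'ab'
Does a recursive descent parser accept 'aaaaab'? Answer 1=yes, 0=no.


Grammar accepts strings of the form a^n b^n (n >= 1)
Word: 'aaaaab'
Counting: 5 a's and 1 b's
Check: 5 == 1? No
Mismatch: a-count != b-count
Rejected

0


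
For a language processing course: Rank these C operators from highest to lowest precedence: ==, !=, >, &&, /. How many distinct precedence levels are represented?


Looking up precedence for each operator:
  == -> precedence 3
  != -> precedence 3
  > -> precedence 4
  && -> precedence 2
  / -> precedence 6
Sorted highest to lowest: /, >, ==, !=, &&
Distinct precedence values: [6, 4, 3, 2]
Number of distinct levels: 4

4


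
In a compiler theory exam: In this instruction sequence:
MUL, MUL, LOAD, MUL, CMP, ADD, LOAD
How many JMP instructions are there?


Scanning instruction sequence for JMP:
  Position 1: MUL
  Position 2: MUL
  Position 3: LOAD
  Position 4: MUL
  Position 5: CMP
  Position 6: ADD
  Position 7: LOAD
Matches at positions: []
Total JMP count: 0

0


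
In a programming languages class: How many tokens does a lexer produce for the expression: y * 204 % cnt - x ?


Scanning 'y * 204 % cnt - x'
Token 1: 'y' -> identifier
Token 2: '*' -> operator
Token 3: '204' -> integer_literal
Token 4: '%' -> operator
Token 5: 'cnt' -> identifier
Token 6: '-' -> operator
Token 7: 'x' -> identifier
Total tokens: 7

7


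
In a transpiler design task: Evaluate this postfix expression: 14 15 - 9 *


Processing tokens left to right:
Push 14, Push 15
Pop 14 and 15, compute 14 - 15 = -1, push -1
Push 9
Pop -1 and 9, compute -1 * 9 = -9, push -9
Stack result: -9

-9


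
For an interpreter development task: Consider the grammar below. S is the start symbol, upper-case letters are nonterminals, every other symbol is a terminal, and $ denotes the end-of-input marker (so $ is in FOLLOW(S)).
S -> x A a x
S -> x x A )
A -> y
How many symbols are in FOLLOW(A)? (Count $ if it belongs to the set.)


S is the start symbol and does not occur in any rule body, so FOLLOW(S) = {$}.
Examining every occurrence of A in a rule body:
  S -> x A a x : A is followed by terminal 'a' -> add 'a'
  S -> x x A ) : A is followed by terminal ')' -> add ')'
  A -> y : A does not occur in the body -> contributes nothing
FOLLOW(A) = {), a}
Count: 2

2


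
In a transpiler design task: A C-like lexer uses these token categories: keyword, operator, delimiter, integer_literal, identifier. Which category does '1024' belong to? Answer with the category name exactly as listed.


Token: '1024'
Checking categories:
  identifier: no
  integer_literal: YES
  operator: no
  keyword: no
  delimiter: no
Category: integer_literal

integer_literal


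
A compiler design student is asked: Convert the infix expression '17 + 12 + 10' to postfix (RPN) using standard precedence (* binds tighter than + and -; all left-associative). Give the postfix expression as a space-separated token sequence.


Applying the shunting-yard algorithm:
  Operand 17 -> output
  Push '+' onto operator stack -> op-stack: [+]
  Operand 12 -> output
  See '+' (prec 1); top '+' (prec 1) >= it -> pop '+' to output
  Push '+' onto operator stack -> op-stack: [+]
  Operand 10 -> output
  End of input: pop '+' to output
Postfix result: 17 12 + 10 +

17 12 + 10 +


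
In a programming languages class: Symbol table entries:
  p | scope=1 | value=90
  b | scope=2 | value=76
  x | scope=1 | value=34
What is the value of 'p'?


Searching symbol table for 'p':
  p | scope=1 | value=90 <- MATCH
  b | scope=2 | value=76
  x | scope=1 | value=34
Found 'p' at scope 1 with value 90

90


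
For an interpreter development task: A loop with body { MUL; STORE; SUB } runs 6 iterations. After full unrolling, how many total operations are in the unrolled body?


Loop body operations: MUL, STORE, SUB (3 ops per iteration)
Unrolling 6 iterations:
  Iteration 1: MUL, STORE, SUB (3 ops)
  Iteration 2: MUL, STORE, SUB (3 ops)
  Iteration 3: MUL, STORE, SUB (3 ops)
  Iteration 4: MUL, STORE, SUB (3 ops)
  Iteration 5: MUL, STORE, SUB (3 ops)
  Iteration 6: MUL, STORE, SUB (3 ops)
Total: 6 iterations * 3 ops/iter = 18 operations

18


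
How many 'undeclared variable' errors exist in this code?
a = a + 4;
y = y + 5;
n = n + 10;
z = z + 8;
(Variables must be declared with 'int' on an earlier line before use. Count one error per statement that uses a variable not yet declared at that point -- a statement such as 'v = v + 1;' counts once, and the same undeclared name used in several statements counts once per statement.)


Scanning code line by line:
  Line 1: use 'a' -> ERROR (undeclared)
  Line 2: use 'y' -> ERROR (undeclared)
  Line 3: use 'n' -> ERROR (undeclared)
  Line 4: use 'z' -> ERROR (undeclared)
Total undeclared variable errors: 4

4


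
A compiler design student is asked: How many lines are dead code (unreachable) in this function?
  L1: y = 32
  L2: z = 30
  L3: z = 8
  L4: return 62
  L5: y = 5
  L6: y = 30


Analyzing control flow:
  L1: reachable (before return)
  L2: reachable (before return)
  L3: reachable (before return)
  L4: reachable (return statement)
  L5: DEAD (after return at L4)
  L6: DEAD (after return at L4)
Return at L4, total lines = 6
Dead lines: L5 through L6
Count: 2

2


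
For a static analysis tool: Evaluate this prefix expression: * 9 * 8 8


Parsing prefix expression: * 9 * 8 8
Step 1: Innermost operation '* 8 8'
  8 * 8 = 64
Step 2: Outer operation '* 9 [64]'
  9 * 64 = 576

576


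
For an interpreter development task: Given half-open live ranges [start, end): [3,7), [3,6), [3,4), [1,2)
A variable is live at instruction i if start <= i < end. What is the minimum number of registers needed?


Live ranges:
  Var0: [3, 7)
  Var1: [3, 6)
  Var2: [3, 4)
  Var3: [1, 2)
Sweep-line events (position, delta, active):
  pos=1 start -> active=1
  pos=2 end -> active=0
  pos=3 start -> active=1
  pos=3 start -> active=2
  pos=3 start -> active=3
  pos=4 end -> active=2
  pos=6 end -> active=1
  pos=7 end -> active=0
Maximum simultaneous active: 3
Minimum registers needed: 3

3


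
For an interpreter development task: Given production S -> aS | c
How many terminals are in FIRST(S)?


Production: S -> aS | c
Examining each alternative for leading terminals:
  S -> aS : first terminal = 'a'
  S -> c : first terminal = 'c'
FIRST(S) = {a, c}
Count: 2

2


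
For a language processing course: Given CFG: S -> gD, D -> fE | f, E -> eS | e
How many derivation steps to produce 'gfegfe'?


Grammar: S -> gD, D -> fE | f, E -> eS | e
Deriving 'gfegfe':
Step 1: S -> gD => gD
Step 2: D -> fE => gfE
Step 3: E -> eS => gfeS
Step 4: S -> gD => gfegD
Step 5: D -> fE => gfegfE
Step 6: E -> e => gfegfe
Total derivation steps: 6

6


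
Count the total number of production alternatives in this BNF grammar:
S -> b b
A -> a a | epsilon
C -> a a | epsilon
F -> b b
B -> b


Counting alternatives per rule:
  S: 1 alternative(s)
  A: 2 alternative(s)
  C: 2 alternative(s)
  F: 1 alternative(s)
  B: 1 alternative(s)
Sum: 1 + 2 + 2 + 1 + 1 = 7

7


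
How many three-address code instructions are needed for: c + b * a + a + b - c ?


Expression: c + b * a + a + b - c
Generating three-address code (respecting * over +/- precedence):
  Instruction 1: t1 = b * a
  Instruction 2: t2 = c + t1
  Instruction 3: t3 = t2 + a
  Instruction 4: t4 = t3 + b
  Instruction 5: t5 = t4 - c
Total instructions: 5

5


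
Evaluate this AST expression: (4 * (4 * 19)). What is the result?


Expression: (4 * (4 * 19))
Evaluating step by step:
  4 * 19 = 76
  4 * 76 = 304
Result: 304

304


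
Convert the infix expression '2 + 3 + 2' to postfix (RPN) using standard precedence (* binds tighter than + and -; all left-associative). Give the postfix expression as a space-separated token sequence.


Applying the shunting-yard algorithm:
  Operand 2 -> output
  Push '+' onto operator stack -> op-stack: [+]
  Operand 3 -> output
  See '+' (prec 1); top '+' (prec 1) >= it -> pop '+' to output
  Push '+' onto operator stack -> op-stack: [+]
  Operand 2 -> output
  End of input: pop '+' to output
Postfix result: 2 3 + 2 +

2 3 + 2 +


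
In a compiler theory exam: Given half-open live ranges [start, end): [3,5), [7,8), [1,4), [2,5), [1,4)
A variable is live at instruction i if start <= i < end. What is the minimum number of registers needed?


Live ranges:
  Var0: [3, 5)
  Var1: [7, 8)
  Var2: [1, 4)
  Var3: [2, 5)
  Var4: [1, 4)
Sweep-line events (position, delta, active):
  pos=1 start -> active=1
  pos=1 start -> active=2
  pos=2 start -> active=3
  pos=3 start -> active=4
  pos=4 end -> active=3
  pos=4 end -> active=2
  pos=5 end -> active=1
  pos=5 end -> active=0
  pos=7 start -> active=1
  pos=8 end -> active=0
Maximum simultaneous active: 4
Minimum registers needed: 4

4


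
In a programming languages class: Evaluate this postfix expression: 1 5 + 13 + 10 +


Processing tokens left to right:
Push 1, Push 5
Pop 1 and 5, compute 1 + 5 = 6, push 6
Push 13
Pop 6 and 13, compute 6 + 13 = 19, push 19
Push 10
Pop 19 and 10, compute 19 + 10 = 29, push 29
Stack result: 29

29


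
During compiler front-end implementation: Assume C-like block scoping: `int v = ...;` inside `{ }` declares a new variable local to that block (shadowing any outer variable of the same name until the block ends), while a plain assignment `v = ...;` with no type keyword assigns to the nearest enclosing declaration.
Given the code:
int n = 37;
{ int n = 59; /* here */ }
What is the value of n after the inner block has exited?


Analyzing scoping rules:
Outer scope: declares n = 37
Inner block: 'int n = 59;' declares a NEW n that shadows the outer one
When the block exits the inner n goes out of scope; the outer n was never modified -> 37
Result: 37

37


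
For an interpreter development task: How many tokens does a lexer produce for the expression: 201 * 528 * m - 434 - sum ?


Scanning '201 * 528 * m - 434 - sum'
Token 1: '201' -> integer_literal
Token 2: '*' -> operator
Token 3: '528' -> integer_literal
Token 4: '*' -> operator
Token 5: 'm' -> identifier
Token 6: '-' -> operator
Token 7: '434' -> integer_literal
Token 8: '-' -> operator
Token 9: 'sum' -> identifier
Total tokens: 9

9


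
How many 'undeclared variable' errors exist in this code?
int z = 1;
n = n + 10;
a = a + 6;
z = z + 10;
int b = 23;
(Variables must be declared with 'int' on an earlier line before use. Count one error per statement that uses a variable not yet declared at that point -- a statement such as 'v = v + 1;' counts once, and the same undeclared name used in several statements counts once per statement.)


Scanning code line by line:
  Line 1: declare 'z' -> declared = ['z']
  Line 2: use 'n' -> ERROR (undeclared)
  Line 3: use 'a' -> ERROR (undeclared)
  Line 4: use 'z' -> OK (declared)
  Line 5: declare 'b' -> declared = ['b', 'z']
Total undeclared variable errors: 2

2


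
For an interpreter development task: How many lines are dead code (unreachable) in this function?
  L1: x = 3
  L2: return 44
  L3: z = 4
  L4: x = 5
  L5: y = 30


Analyzing control flow:
  L1: reachable (before return)
  L2: reachable (return statement)
  L3: DEAD (after return at L2)
  L4: DEAD (after return at L2)
  L5: DEAD (after return at L2)
Return at L2, total lines = 5
Dead lines: L3 through L5
Count: 3

3


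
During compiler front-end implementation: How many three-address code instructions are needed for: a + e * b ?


Expression: a + e * b
Generating three-address code (respecting * over +/- precedence):
  Instruction 1: t1 = e * b
  Instruction 2: t2 = a + t1
Total instructions: 2

2


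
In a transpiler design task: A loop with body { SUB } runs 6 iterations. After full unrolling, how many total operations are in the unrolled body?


Loop body operations: SUB (1 op per iteration)
Unrolling 6 iterations:
  Iteration 1: SUB (1 ops)
  Iteration 2: SUB (1 ops)
  Iteration 3: SUB (1 ops)
  Iteration 4: SUB (1 ops)
  Iteration 5: SUB (1 ops)
  Iteration 6: SUB (1 ops)
Total: 6 iterations * 1 ops/iter = 6 operations

6


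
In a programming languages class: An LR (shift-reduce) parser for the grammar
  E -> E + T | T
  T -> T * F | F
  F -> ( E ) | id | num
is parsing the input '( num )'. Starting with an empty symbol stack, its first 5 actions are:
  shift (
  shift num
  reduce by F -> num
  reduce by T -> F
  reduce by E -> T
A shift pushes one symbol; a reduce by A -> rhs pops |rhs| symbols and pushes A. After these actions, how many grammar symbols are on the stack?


Tracking the symbol stack through each action:
  Action 1: shift '(' : push -> stack = [(] (size 1)
  Action 2: shift 'num' : push -> stack = [(, num] (size 2)
  Action 3: reduce by F -> num : pop 1, push F -> stack = [(, F] (size 2)
  Action 4: reduce by T -> F : pop 1, push T -> stack = [(, T] (size 2)
  Action 5: reduce by E -> T : pop 1, push E -> stack = [(, E] (size 2)
Final stack size: 2

2


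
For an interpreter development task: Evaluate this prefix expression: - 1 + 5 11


Parsing prefix expression: - 1 + 5 11
Step 1: Innermost operation '+ 5 11'
  5 + 11 = 16
Step 2: Outer operation '- 1 [16]'
  1 - 16 = -15

-15


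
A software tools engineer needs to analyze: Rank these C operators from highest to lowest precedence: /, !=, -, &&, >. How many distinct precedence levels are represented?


Looking up precedence for each operator:
  / -> precedence 6
  != -> precedence 3
  - -> precedence 5
  && -> precedence 2
  > -> precedence 4
Sorted highest to lowest: /, -, >, !=, &&
Distinct precedence values: [6, 5, 4, 3, 2]
Number of distinct levels: 5

5


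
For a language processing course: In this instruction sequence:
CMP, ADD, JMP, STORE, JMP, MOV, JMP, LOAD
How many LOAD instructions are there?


Scanning instruction sequence for LOAD:
  Position 1: CMP
  Position 2: ADD
  Position 3: JMP
  Position 4: STORE
  Position 5: JMP
  Position 6: MOV
  Position 7: JMP
  Position 8: LOAD <- MATCH
Matches at positions: [8]
Total LOAD count: 1

1


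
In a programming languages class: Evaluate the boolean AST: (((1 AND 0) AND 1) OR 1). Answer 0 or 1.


Step 1: Evaluate inner node
  1 AND 0 = 0
Step 2: Evaluate next node
  0 AND 1 = 0
Step 3: Evaluate root node
  0 OR 1 = 1

1


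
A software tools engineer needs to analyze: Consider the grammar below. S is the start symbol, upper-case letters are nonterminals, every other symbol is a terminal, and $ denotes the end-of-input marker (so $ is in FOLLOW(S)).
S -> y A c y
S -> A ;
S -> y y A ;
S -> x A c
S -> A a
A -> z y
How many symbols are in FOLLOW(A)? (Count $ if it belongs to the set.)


S is the start symbol and does not occur in any rule body, so FOLLOW(S) = {$}.
Examining every occurrence of A in a rule body:
  S -> y A c y : A is followed by terminal 'c' -> add 'c'
  S -> A ; : A is followed by terminal ';' -> add ';'
  S -> y y A ; : A is followed by terminal ';' -> add ';' (already in the set)
  S -> x A c : A is followed by terminal 'c' -> add 'c' (already in the set)
  S -> A a : A is followed by terminal 'a' -> add 'a'
  A -> z y : A does not occur in the body -> contributes nothing
FOLLOW(A) = {;, a, c}
Count: 3

3


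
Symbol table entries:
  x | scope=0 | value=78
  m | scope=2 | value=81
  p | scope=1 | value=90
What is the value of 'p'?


Searching symbol table for 'p':
  x | scope=0 | value=78
  m | scope=2 | value=81
  p | scope=1 | value=90 <- MATCH
Found 'p' at scope 1 with value 90

90


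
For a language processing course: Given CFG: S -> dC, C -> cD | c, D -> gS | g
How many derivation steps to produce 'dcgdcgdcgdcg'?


Grammar: S -> dC, C -> cD | c, D -> gS | g
Deriving 'dcgdcgdcgdcg':
Step 1: S -> dC => dC
Step 2: C -> cD => dcD
Step 3: D -> gS => dcgS
Step 4: S -> dC => dcgdC
Step 5: C -> cD => dcgdcD
Step 6: D -> gS => dcgdcgS
Step 7: S -> dC => dcgdcgdC
Step 8: C -> cD => dcgdcgdcD
Step 9: D -> gS => dcgdcgdcgS
Step 10: S -> dC => dcgdcgdcgdC
Step 11: C -> cD => dcgdcgdcgdcD
Step 12: D -> g => dcgdcgdcgdcg
Total derivation steps: 12

12


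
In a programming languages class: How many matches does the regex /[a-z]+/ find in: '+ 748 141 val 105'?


Pattern: /[a-z]+/ (identifiers)
Input: '+ 748 141 val 105'
Scanning for matches:
  Match 1: 'val'
Total matches: 1

1


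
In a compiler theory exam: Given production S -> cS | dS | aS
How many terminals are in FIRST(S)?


Production: S -> cS | dS | aS
Examining each alternative for leading terminals:
  S -> cS : first terminal = 'c'
  S -> dS : first terminal = 'd'
  S -> aS : first terminal = 'a'
FIRST(S) = {a, c, d}
Count: 3

3


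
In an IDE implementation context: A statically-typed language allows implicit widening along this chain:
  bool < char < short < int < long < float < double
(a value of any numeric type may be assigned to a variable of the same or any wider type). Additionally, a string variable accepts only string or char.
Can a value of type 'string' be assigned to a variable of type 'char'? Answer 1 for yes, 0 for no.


Target variable type: char
Source value type: string
Rule: string cannot widen to any numeric type
Result: 0

0


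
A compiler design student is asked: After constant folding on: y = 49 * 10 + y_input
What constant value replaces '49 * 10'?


Identifying constant sub-expression:
  Original: y = 49 * 10 + y_input
  49 and 10 are both compile-time constants
  Evaluating: 49 * 10 = 490
  After folding: y = 490 + y_input

490


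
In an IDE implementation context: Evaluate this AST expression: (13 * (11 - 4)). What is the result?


Expression: (13 * (11 - 4))
Evaluating step by step:
  11 - 4 = 7
  13 * 7 = 91
Result: 91

91


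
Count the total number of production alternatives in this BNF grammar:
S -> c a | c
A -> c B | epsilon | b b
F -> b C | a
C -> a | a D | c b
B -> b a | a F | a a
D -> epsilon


Counting alternatives per rule:
  S: 2 alternative(s)
  A: 3 alternative(s)
  F: 2 alternative(s)
  C: 3 alternative(s)
  B: 3 alternative(s)
  D: 1 alternative(s)
Sum: 2 + 3 + 2 + 3 + 3 + 1 = 14

14


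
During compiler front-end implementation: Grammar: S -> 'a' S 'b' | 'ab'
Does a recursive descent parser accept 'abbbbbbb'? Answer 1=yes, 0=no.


Grammar accepts strings of the form a^n b^n (n >= 1)
Word: 'abbbbbbb'
Counting: 1 a's and 7 b's
Check: 1 == 7? No
Mismatch: a-count != b-count
Rejected

0


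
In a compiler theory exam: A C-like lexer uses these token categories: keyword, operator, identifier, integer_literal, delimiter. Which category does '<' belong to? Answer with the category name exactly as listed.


Token: '<'
Checking categories:
  identifier: no
  integer_literal: no
  operator: YES
  keyword: no
  delimiter: no
Category: operator

operator


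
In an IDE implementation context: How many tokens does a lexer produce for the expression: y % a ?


Scanning 'y % a'
Token 1: 'y' -> identifier
Token 2: '%' -> operator
Token 3: 'a' -> identifier
Total tokens: 3

3


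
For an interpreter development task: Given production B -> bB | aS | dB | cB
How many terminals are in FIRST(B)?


Production: B -> bB | aS | dB | cB
Examining each alternative for leading terminals:
  B -> bB : first terminal = 'b'
  B -> aS : first terminal = 'a'
  B -> dB : first terminal = 'd'
  B -> cB : first terminal = 'c'
FIRST(B) = {a, b, c, d}
Count: 4

4


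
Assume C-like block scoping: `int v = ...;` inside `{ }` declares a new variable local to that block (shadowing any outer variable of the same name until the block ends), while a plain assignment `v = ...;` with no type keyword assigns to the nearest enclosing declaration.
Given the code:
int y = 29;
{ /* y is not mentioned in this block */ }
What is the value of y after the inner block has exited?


Analyzing scoping rules:
Outer scope: declares y = 29
Inner block: y is neither redeclared nor assigned -> unchanged
After the block -> 29
Result: 29

29


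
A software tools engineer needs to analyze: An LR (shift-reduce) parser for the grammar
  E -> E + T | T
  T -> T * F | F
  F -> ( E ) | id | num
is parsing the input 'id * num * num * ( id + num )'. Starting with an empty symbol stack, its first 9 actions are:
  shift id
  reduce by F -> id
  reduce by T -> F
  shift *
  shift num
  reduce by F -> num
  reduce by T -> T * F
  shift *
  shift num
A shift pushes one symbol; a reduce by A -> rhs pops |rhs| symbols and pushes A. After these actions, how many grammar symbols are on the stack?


Tracking the symbol stack through each action:
  Action 1: shift 'id' : push -> stack = [id] (size 1)
  Action 2: reduce by F -> id : pop 1, push F -> stack = [F] (size 1)
  Action 3: reduce by T -> F : pop 1, push T -> stack = [T] (size 1)
  Action 4: shift '*' : push -> stack = [T, *] (size 2)
  Action 5: shift 'num' : push -> stack = [T, *, num] (size 3)
  Action 6: reduce by F -> num : pop 1, push F -> stack = [T, *, F] (size 3)
  Action 7: reduce by T -> T * F : pop 3, push T -> stack = [T] (size 1)
  Action 8: shift '*' : push -> stack = [T, *] (size 2)
  Action 9: shift 'num' : push -> stack = [T, *, num] (size 3)
Final stack size: 3

3


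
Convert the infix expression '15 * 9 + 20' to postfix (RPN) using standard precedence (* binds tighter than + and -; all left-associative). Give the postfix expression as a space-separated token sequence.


Applying the shunting-yard algorithm:
  Operand 15 -> output
  Push '*' onto operator stack -> op-stack: [*]
  Operand 9 -> output
  See '+' (prec 1); top '*' (prec 2) >= it -> pop '*' to output
  Push '+' onto operator stack -> op-stack: [+]
  Operand 20 -> output
  End of input: pop '+' to output
Postfix result: 15 9 * 20 +

15 9 * 20 +


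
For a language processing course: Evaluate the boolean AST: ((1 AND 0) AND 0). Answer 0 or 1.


Step 1: Evaluate inner node
  1 AND 0 = 0
Step 2: Evaluate root node
  0 AND 0 = 0

0


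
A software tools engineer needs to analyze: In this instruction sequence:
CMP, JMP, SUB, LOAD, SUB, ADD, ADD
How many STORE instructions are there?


Scanning instruction sequence for STORE:
  Position 1: CMP
  Position 2: JMP
  Position 3: SUB
  Position 4: LOAD
  Position 5: SUB
  Position 6: ADD
  Position 7: ADD
Matches at positions: []
Total STORE count: 0

0


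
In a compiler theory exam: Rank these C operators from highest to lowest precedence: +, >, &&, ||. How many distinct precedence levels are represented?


Looking up precedence for each operator:
  + -> precedence 5
  > -> precedence 4
  && -> precedence 2
  || -> precedence 1
Sorted highest to lowest: +, >, &&, ||
Distinct precedence values: [5, 4, 2, 1]
Number of distinct levels: 4

4


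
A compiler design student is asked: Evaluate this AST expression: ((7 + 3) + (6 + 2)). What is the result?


Expression: ((7 + 3) + (6 + 2))
Evaluating step by step:
  7 + 3 = 10
  6 + 2 = 8
  10 + 8 = 18
Result: 18

18


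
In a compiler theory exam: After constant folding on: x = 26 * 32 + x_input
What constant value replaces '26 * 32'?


Identifying constant sub-expression:
  Original: x = 26 * 32 + x_input
  26 and 32 are both compile-time constants
  Evaluating: 26 * 32 = 832
  After folding: x = 832 + x_input

832


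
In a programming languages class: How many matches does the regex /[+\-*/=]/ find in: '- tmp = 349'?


Pattern: /[+\-*/=]/ (operators)
Input: '- tmp = 349'
Scanning for matches:
  Match 1: '-'
  Match 2: '='
Total matches: 2

2


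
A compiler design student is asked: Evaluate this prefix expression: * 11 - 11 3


Parsing prefix expression: * 11 - 11 3
Step 1: Innermost operation '- 11 3'
  11 - 3 = 8
Step 2: Outer operation '* 11 [8]'
  11 * 8 = 88

88


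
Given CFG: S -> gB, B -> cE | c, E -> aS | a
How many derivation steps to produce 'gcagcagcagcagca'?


Grammar: S -> gB, B -> cE | c, E -> aS | a
Deriving 'gcagcagcagcagca':
Step 1: S -> gB => gB
Step 2: B -> cE => gcE
Step 3: E -> aS => gcaS
Step 4: S -> gB => gcagB
Step 5: B -> cE => gcagcE
Step 6: E -> aS => gcagcaS
Step 7: S -> gB => gcagcagB
Step 8: B -> cE => gcagcagcE
Step 9: E -> aS => gcagcagcaS
Step 10: S -> gB => gcagcagcagB
Step 11: B -> cE => gcagcagcagcE
Step 12: E -> aS => gcagcagcagcaS
Step 13: S -> gB => gcagcagcagcagB
Step 14: B -> cE => gcagcagcagcagcE
Step 15: E -> a => gcagcagcagcagca
Total derivation steps: 15

15


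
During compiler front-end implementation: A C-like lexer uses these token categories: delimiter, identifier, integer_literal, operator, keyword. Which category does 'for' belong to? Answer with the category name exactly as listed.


Token: 'for'
Checking categories:
  identifier: no
  integer_literal: no
  operator: no
  keyword: YES
  delimiter: no
Category: keyword

keyword


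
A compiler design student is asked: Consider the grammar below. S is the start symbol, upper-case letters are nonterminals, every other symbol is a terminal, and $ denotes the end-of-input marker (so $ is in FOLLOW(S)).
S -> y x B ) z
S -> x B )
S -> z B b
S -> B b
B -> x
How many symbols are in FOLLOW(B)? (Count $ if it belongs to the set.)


S is the start symbol and does not occur in any rule body, so FOLLOW(S) = {$}.
Examining every occurrence of B in a rule body:
  S -> y x B ) z : B is followed by terminal ')' -> add ')'
  S -> x B ) : B is followed by terminal ')' -> add ')' (already in the set)
  S -> z B b : B is followed by terminal 'b' -> add 'b'
  S -> B b : B is followed by terminal 'b' -> add 'b' (already in the set)
  B -> x : B does not occur in the body -> contributes nothing
FOLLOW(B) = {), b}
Count: 2

2


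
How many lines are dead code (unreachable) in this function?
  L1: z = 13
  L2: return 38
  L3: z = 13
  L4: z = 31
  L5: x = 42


Analyzing control flow:
  L1: reachable (before return)
  L2: reachable (return statement)
  L3: DEAD (after return at L2)
  L4: DEAD (after return at L2)
  L5: DEAD (after return at L2)
Return at L2, total lines = 5
Dead lines: L3 through L5
Count: 3

3


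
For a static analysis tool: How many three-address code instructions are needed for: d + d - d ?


Expression: d + d - d
Generating three-address code (respecting * over +/- precedence):
  Instruction 1: t1 = d + d
  Instruction 2: t2 = t1 - d
Total instructions: 2

2


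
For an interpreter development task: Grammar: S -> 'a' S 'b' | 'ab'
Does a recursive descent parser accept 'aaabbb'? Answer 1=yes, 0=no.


Grammar accepts strings of the form a^n b^n (n >= 1)
Word: 'aaabbb'
Counting: 3 a's and 3 b's
Check: 3 == 3? Yes
Derivation (S -> aSb applied 2 time(s), then S -> ab): S => aSb => aaSbb => aaabbb
Accepted

1


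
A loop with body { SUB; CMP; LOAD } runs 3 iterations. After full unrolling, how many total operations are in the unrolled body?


Loop body operations: SUB, CMP, LOAD (3 ops per iteration)
Unrolling 3 iterations:
  Iteration 1: SUB, CMP, LOAD (3 ops)
  Iteration 2: SUB, CMP, LOAD (3 ops)
  Iteration 3: SUB, CMP, LOAD (3 ops)
Total: 3 iterations * 3 ops/iter = 9 operations

9


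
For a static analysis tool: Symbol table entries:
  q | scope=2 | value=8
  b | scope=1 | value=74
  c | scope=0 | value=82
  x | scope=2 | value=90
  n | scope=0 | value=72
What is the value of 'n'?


Searching symbol table for 'n':
  q | scope=2 | value=8
  b | scope=1 | value=74
  c | scope=0 | value=82
  x | scope=2 | value=90
  n | scope=0 | value=72 <- MATCH
Found 'n' at scope 0 with value 72

72


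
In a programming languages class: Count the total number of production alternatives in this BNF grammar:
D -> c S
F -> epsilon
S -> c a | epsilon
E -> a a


Counting alternatives per rule:
  D: 1 alternative(s)
  F: 1 alternative(s)
  S: 2 alternative(s)
  E: 1 alternative(s)
Sum: 1 + 1 + 2 + 1 = 5

5


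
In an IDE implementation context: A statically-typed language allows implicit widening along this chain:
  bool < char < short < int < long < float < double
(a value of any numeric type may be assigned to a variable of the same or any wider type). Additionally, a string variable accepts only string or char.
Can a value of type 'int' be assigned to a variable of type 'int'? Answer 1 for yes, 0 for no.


Target variable type: int
Source value type: int
Numeric ranks: int=3, int=3
Widening allowed iff rank(source) <= rank(target): 3 <= 3? Yes
Result: 1

1


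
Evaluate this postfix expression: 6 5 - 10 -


Processing tokens left to right:
Push 6, Push 5
Pop 6 and 5, compute 6 - 5 = 1, push 1
Push 10
Pop 1 and 10, compute 1 - 10 = -9, push -9
Stack result: -9

-9


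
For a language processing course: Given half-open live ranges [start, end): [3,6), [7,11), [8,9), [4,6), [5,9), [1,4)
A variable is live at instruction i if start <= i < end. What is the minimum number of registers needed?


Live ranges:
  Var0: [3, 6)
  Var1: [7, 11)
  Var2: [8, 9)
  Var3: [4, 6)
  Var4: [5, 9)
  Var5: [1, 4)
Sweep-line events (position, delta, active):
  pos=1 start -> active=1
  pos=3 start -> active=2
  pos=4 end -> active=1
  pos=4 start -> active=2
  pos=5 start -> active=3
  pos=6 end -> active=2
  pos=6 end -> active=1
  pos=7 start -> active=2
  pos=8 start -> active=3
  pos=9 end -> active=2
  pos=9 end -> active=1
  pos=11 end -> active=0
Maximum simultaneous active: 3
Minimum registers needed: 3

3
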